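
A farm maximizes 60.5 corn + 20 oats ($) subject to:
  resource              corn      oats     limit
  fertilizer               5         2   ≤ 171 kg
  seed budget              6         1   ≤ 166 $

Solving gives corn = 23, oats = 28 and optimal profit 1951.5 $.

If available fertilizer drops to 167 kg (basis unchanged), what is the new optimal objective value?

At the optimum: fertilizer uses 171 of 171 (binding); seed budget uses 166 of 166 (binding).
From A_Bᵀ y = c: 5·y_fertilizer + 6·y_seed budget = 60.5; 2·y_fertilizer + 1·y_seed budget = 20.
→ y_fertilizer = 8.5 and y_seed budget = 3.
Δz = y_fertilizer·Δb = 8.5 × (-4) = -34, so new z* = 1951.5 − 34 = 1917.5.

1917.5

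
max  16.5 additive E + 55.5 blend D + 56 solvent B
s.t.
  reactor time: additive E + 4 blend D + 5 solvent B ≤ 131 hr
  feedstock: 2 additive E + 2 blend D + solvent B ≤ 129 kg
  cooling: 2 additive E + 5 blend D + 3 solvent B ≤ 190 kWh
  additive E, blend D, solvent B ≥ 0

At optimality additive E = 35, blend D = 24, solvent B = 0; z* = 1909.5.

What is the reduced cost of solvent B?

-2

Check each constraint at x*: reactor time 131/131 (tight); feedstock 118/129 (slack 11); cooling 190/190 (tight).
By complementary slackness, y = 0 for the non-binding constraint.
Dual feasibility on the basic columns requires 1·y_reactor time + 2·y_cooling = 16.5, 4·y_reactor time + 5·y_cooling = 55.5.
Solving: y_reactor time = 9.5, y_cooling = 3.5.
Reduced cost of solvent B: c₃ − yᵀa₃ = 56 − (9.5·5 + 3.5·3) = 56 − 58 = -2.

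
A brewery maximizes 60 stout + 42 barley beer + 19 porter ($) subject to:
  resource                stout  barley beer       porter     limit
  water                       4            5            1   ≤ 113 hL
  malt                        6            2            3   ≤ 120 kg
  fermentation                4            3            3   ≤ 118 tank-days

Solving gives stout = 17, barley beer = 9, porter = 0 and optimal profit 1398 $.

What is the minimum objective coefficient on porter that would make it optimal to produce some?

24

At the optimum: water uses 113 of 113 (binding); malt uses 120 of 120 (binding); fermentation uses 95 of 118 (slack = 23).
By complementary slackness, y = 0 for the non-binding constraint.
From A_Bᵀ y = c: 4·y_water + 6·y_malt = 60; 5·y_water + 2·y_malt = 42.
Solving: y_water = 6, y_malt = 6.
porter enters the basis when its profit ≥ yᵀa₃ = 6·1 + 6·3 = 24.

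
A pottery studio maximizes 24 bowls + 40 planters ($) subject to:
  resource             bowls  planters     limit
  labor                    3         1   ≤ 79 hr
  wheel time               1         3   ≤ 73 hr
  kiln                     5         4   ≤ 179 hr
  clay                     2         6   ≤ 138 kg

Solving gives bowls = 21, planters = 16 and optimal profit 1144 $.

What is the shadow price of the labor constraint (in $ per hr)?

4

At the optimum: labor uses 79 of 79 (binding); wheel time uses 69 of 73 (slack = 4); kiln uses 169 of 179 (slack = 10); clay uses 138 of 138 (binding).
Slack constraints have shadow price 0 (complementary slackness).
The binding rows give the dual system: 3·y_labor + 2·y_clay = 24 and 1·y_labor + 6·y_clay = 40.
This yields shadow prices y_labor = 4, y_clay = 6.
Shadow price of labor = 4.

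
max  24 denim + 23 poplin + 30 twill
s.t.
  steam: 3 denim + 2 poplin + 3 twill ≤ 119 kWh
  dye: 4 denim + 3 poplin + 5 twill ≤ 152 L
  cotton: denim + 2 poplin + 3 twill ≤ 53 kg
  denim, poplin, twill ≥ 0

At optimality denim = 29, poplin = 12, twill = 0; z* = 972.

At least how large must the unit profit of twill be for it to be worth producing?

37

Check each constraint at x*: steam 111/119 (slack 8); dye 152/152 (tight); cotton 53/53 (tight).
Since steam is not tight, its dual is 0.
From A_Bᵀ y = c: 4·y_dye + 1·y_cotton = 24; 3·y_dye + 2·y_cotton = 23.
→ y_dye = 5 and y_cotton = 4.
twill enters the basis when its profit ≥ yᵀa₃ = 5·5 + 4·3 = 37.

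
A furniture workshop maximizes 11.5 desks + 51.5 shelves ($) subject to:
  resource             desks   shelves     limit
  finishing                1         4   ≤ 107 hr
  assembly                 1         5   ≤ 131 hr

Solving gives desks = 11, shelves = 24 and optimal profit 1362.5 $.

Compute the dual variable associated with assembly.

5.5

At the optimum: finishing uses 107 of 107 (binding); assembly uses 131 of 131 (binding).
From A_Bᵀ y = c: 1·y_finishing + 1·y_assembly = 11.5; 4·y_finishing + 5·y_assembly = 51.5.
This yields shadow prices y_finishing = 6, y_assembly = 5.5.
Shadow price of assembly = 5.5.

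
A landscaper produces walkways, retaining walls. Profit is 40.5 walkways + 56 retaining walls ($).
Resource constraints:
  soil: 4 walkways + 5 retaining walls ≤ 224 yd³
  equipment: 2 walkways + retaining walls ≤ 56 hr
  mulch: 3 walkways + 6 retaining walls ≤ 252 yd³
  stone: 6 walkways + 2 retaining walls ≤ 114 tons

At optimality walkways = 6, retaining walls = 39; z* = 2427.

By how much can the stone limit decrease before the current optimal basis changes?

Binding constraints: mulch, stone. The basis is B = [[3,6],[6,2]] with det -30.
Per unit decrease in stone, x* moves by d = (-0.2, 0.1).
The basis stays optimal until walkways reaches 0; allowable decrease = 30 tons.

30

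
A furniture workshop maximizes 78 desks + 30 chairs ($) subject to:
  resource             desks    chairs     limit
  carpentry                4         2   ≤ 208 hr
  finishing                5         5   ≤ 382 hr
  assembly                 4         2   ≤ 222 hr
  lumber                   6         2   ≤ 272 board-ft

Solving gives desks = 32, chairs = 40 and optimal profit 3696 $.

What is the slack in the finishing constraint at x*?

finishing used = 5·32 + 5·40 = 360; slack = 382 − 360 = 22.

22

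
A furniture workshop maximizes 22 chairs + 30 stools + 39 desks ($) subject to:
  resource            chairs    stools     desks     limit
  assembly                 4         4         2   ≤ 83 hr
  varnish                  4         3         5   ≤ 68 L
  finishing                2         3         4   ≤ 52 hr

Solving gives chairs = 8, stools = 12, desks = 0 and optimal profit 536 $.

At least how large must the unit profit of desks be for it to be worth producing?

At the optimum: assembly uses 80 of 83 (slack = 3); varnish uses 68 of 68 (binding); finishing uses 52 of 52 (binding).
By complementary slackness, y = 0 for the non-binding constraint.
Dual feasibility on the basic columns requires 4·y_varnish + 2·y_finishing = 22, 3·y_varnish + 3·y_finishing = 30.
→ y_varnish = 1 and y_finishing = 9.
desks enters the basis when its profit ≥ yᵀa₃ = 1·5 + 9·4 = 41.

41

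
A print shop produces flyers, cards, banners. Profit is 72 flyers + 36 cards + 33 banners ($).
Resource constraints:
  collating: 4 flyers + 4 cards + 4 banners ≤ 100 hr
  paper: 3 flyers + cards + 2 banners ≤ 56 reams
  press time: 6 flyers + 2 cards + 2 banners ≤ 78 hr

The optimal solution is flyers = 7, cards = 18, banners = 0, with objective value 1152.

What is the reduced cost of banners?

At the optimum: collating uses 100 of 100 (binding); paper uses 39 of 56 (slack = 17); press time uses 78 of 78 (binding).
By complementary slackness, y = 0 for the non-binding constraint.
The binding rows give the dual system: 4·y_collating + 6·y_press time = 72 and 4·y_collating + 2·y_press time = 36.
→ y_collating = 4.5 and y_press time = 9.
Reduced cost of banners: c₃ − yᵀa₃ = 33 − (4.5·4 + 9·2) = 33 − 36 = -3.

-3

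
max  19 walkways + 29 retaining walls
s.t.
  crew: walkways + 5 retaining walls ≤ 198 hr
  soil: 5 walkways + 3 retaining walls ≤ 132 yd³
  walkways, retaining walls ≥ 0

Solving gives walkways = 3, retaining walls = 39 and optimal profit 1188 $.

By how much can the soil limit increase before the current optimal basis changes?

858

Binding constraints: crew, soil. The basis is B = [[1,5],[5,3]] with det -22.
Per unit increase in soil, x* moves by d = (0.2273, -0.0455).
The basis stays optimal until retaining walls reaches 0; allowable increase = 858 yd³.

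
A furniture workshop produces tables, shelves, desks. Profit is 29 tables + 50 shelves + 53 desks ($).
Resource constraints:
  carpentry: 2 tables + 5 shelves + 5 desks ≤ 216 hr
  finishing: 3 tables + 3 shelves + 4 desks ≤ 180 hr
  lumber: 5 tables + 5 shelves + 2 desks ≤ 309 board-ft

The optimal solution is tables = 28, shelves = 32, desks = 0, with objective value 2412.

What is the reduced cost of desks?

Binding: carpentry and finishing. Non-binding: lumber (9 unused).
Slack constraints have shadow price 0 (complementary slackness).
From A_Bᵀ y = c: 2·y_carpentry + 3·y_finishing = 29; 5·y_carpentry + 3·y_finishing = 50.
This yields shadow prices y_carpentry = 7, y_finishing = 5.
Reduced cost of desks: c₃ − yᵀa₃ = 53 − (7·5 + 5·4) = 53 − 55 = -2.

-2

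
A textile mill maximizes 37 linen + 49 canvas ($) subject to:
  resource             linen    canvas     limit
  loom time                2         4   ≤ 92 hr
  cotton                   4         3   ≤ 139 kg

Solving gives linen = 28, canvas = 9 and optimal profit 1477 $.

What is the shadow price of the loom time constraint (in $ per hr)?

Check each constraint at x*: loom time 92/92 (tight); cotton 139/139 (tight).
Dual feasibility on the basic columns requires 2·y_loom time + 4·y_cotton = 37, 4·y_loom time + 3·y_cotton = 49.
This yields shadow prices y_loom time = 8.5, y_cotton = 5.
Shadow price of loom time = 8.5.

8.5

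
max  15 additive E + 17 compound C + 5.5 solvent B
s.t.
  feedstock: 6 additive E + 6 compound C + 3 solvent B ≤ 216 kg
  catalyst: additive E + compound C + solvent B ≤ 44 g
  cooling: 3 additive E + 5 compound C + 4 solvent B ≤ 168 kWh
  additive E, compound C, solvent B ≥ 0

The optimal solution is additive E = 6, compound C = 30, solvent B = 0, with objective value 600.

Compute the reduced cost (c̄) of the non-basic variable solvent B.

-4.5

Binding: feedstock and cooling. Non-binding: catalyst (8 unused).
Slack constraints have shadow price 0 (complementary slackness).
Dual feasibility on the basic columns requires 6·y_feedstock + 3·y_cooling = 15, 6·y_feedstock + 5·y_cooling = 17.
Solving: y_feedstock = 2, y_cooling = 1.
Reduced cost of solvent B: c₃ − yᵀa₃ = 5.5 − (2·3 + 1·4) = 5.5 − 10 = -4.5.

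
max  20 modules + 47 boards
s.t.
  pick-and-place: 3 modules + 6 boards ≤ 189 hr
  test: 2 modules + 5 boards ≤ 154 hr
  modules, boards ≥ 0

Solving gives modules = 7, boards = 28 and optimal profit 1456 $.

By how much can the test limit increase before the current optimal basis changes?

Binding constraints: pick-and-place, test. The basis is B = [[3,6],[2,5]] with det 3.
Per unit increase in test, x* moves by d = (-2, 1).
The basis stays optimal until modules reaches 0; allowable increase = 3.5 hr.

3.5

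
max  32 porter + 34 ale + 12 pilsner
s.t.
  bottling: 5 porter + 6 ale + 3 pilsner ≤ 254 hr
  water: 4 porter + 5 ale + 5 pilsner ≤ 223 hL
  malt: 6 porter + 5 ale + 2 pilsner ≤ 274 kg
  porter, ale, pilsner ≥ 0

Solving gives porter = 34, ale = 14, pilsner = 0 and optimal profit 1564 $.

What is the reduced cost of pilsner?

Check each constraint at x*: bottling 254/254 (tight); water 206/223 (slack 17); malt 274/274 (tight).
Since water is not tight, its dual is 0.
The binding rows give the dual system: 5·y_bottling + 6·y_malt = 32 and 6·y_bottling + 5·y_malt = 34.
→ y_bottling = 4 and y_malt = 2.
Reduced cost of pilsner: c₃ − yᵀa₃ = 12 − (4·3 + 2·2) = 12 − 16 = -4.

-4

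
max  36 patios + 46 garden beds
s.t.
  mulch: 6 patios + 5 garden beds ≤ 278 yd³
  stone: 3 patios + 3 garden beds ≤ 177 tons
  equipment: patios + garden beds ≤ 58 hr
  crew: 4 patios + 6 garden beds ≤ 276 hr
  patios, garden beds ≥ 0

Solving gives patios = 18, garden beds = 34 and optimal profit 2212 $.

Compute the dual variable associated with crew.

6

At the optimum: mulch uses 278 of 278 (binding); stone uses 156 of 177 (slack = 21); equipment uses 52 of 58 (slack = 6); crew uses 276 of 276 (binding).
Slack constraints have shadow price 0 (complementary slackness).
From A_Bᵀ y = c: 6·y_mulch + 4·y_crew = 36; 5·y_mulch + 6·y_crew = 46.
This yields shadow prices y_mulch = 2, y_crew = 6.
Shadow price of crew = 6.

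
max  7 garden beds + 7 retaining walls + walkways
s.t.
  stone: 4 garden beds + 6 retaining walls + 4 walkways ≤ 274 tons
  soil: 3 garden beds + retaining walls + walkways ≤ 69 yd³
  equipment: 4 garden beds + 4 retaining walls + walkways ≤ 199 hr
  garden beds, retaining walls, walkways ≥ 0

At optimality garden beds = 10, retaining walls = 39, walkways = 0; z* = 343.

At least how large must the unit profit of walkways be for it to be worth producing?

5

At the optimum: stone uses 274 of 274 (binding); soil uses 69 of 69 (binding); equipment uses 196 of 199 (slack = 3).
Since equipment is not tight, its dual is 0.
From A_Bᵀ y = c: 4·y_stone + 3·y_soil = 7; 6·y_stone + 1·y_soil = 7.
→ y_stone = 1 and y_soil = 1.
walkways enters the basis when its profit ≥ yᵀa₃ = 1·4 + 1·1 = 5.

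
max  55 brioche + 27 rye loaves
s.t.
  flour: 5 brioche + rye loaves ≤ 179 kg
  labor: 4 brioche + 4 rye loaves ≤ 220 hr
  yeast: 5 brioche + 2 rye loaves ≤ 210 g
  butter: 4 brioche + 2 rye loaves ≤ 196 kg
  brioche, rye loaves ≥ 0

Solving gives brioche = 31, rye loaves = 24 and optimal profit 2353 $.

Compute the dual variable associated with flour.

7

At the optimum: flour uses 179 of 179 (binding); labor uses 220 of 220 (binding); yeast uses 203 of 210 (slack = 7); butter uses 172 of 196 (slack = 24).
Slack constraints have shadow price 0 (complementary slackness).
The binding rows give the dual system: 5·y_flour + 4·y_labor = 55 and 1·y_flour + 4·y_labor = 27.
→ y_flour = 7 and y_labor = 5.
Shadow price of flour = 7.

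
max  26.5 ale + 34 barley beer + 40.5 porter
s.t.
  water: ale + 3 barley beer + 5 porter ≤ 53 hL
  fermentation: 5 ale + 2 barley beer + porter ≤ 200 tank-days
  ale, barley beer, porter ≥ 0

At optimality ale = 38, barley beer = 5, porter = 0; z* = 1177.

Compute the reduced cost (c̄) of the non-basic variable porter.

Check each constraint at x*: water 53/53 (tight); fermentation 200/200 (tight).
From A_Bᵀ y = c: 1·y_water + 5·y_fermentation = 26.5; 3·y_water + 2·y_fermentation = 34.
Solving: y_water = 9, y_fermentation = 3.5.
Reduced cost of porter: c₃ − yᵀa₃ = 40.5 − (9·5 + 3.5·1) = 40.5 − 48.5 = -8.

-8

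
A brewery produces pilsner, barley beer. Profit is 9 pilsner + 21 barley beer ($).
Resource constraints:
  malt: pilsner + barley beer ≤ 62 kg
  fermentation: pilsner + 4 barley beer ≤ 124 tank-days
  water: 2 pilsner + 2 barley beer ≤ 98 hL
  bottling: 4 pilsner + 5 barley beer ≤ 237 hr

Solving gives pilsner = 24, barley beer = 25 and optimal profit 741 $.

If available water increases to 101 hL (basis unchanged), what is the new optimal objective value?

748.5

Binding: fermentation and water. Non-binding: malt (13 unused), bottling (16 unused).
Since malt, bottling are not tight, their duals are 0.
Dual feasibility on the basic columns requires 1·y_fermentation + 2·y_water = 9, 4·y_fermentation + 2·y_water = 21.
Solving: y_fermentation = 4, y_water = 2.5.
Δz = y_water·Δb = 2.5 × (3) = 7.5, so new z* = 741 + 7.5 = 748.5.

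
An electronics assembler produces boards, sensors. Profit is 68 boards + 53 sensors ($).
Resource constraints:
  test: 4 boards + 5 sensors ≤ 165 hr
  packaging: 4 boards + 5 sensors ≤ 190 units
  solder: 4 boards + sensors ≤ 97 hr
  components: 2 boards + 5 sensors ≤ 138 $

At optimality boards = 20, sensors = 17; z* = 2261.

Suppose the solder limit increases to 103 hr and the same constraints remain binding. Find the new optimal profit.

2309

Check each constraint at x*: test 165/165 (tight); packaging 165/190 (slack 25); solder 97/97 (tight); components 125/138 (slack 13).
By complementary slackness, y = 0 for the non-binding constraints.
From A_Bᵀ y = c: 4·y_test + 4·y_solder = 68; 5·y_test + 1·y_solder = 53.
This yields shadow prices y_test = 9, y_solder = 8.
Δz = y_solder·Δb = 8 × (6) = 48, so new z* = 2261 + 48 = 2309.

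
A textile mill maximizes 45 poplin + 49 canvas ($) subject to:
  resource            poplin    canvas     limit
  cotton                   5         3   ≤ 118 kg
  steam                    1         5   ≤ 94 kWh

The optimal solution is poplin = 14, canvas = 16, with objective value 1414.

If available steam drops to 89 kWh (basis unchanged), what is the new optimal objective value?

At the optimum: cotton uses 118 of 118 (binding); steam uses 94 of 94 (binding).
The binding rows give the dual system: 5·y_cotton + 1·y_steam = 45 and 3·y_cotton + 5·y_steam = 49.
Solving: y_cotton = 8, y_steam = 5.
Δz = y_steam·Δb = 5 × (-5) = -25, so new z* = 1414 − 25 = 1389.

1389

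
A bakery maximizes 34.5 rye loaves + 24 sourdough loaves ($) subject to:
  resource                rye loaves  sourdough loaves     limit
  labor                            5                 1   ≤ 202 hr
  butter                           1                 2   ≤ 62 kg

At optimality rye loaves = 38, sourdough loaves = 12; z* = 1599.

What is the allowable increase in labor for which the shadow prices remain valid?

108

Binding constraints: labor, butter. The basis is B = [[5,1],[1,2]] with det 9.
Per unit increase in labor, x* moves by d = (0.2222, -0.1111).
The basis stays optimal until sourdough loaves reaches 0; allowable increase = 108 hr.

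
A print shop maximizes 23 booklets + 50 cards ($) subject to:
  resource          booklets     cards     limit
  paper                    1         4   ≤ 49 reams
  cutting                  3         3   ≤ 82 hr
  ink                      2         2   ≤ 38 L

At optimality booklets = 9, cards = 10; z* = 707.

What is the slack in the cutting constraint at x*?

25

cutting used = 3·9 + 3·10 = 57; slack = 82 − 57 = 25.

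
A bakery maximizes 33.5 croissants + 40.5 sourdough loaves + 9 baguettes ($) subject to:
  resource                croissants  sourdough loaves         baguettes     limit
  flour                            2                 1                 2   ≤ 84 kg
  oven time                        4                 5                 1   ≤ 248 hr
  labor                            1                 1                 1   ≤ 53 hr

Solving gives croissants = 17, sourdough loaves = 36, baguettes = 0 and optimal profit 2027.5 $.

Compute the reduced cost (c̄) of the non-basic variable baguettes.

At the optimum: flour uses 70 of 84 (slack = 14); oven time uses 248 of 248 (binding); labor uses 53 of 53 (binding).
Slack constraints have shadow price 0 (complementary slackness).
The binding rows give the dual system: 4·y_oven time + 1·y_labor = 33.5 and 5·y_oven time + 1·y_labor = 40.5.
Solving: y_oven time = 7, y_labor = 5.5.
Reduced cost of baguettes: c₃ − yᵀa₃ = 9 − (7·1 + 5.5·1) = 9 − 12.5 = -3.5.

-3.5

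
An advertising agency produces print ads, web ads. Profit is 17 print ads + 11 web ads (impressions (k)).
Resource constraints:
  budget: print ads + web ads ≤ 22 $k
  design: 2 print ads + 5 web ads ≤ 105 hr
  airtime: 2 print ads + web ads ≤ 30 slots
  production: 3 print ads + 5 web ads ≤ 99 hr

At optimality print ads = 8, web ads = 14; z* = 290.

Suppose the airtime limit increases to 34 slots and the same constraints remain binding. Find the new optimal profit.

Check each constraint at x*: budget 22/22 (tight); design 86/105 (slack 19); airtime 30/30 (tight); production 94/99 (slack 5).
By complementary slackness, y = 0 for the non-binding constraints.
Dual feasibility on the basic columns requires 1·y_budget + 2·y_airtime = 17, 1·y_budget + 1·y_airtime = 11.
This yields shadow prices y_budget = 5, y_airtime = 6.
Δz = y_airtime·Δb = 6 × (4) = 24, so new z* = 290 + 24 = 314.

314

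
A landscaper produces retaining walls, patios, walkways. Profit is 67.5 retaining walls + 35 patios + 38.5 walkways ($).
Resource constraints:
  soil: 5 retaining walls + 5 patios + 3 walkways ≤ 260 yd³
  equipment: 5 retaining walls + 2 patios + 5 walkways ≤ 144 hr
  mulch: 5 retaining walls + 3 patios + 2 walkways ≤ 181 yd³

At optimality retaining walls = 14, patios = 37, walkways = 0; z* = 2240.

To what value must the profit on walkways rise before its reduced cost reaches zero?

43.5

Binding: equipment and mulch. Non-binding: soil (5 unused).
By complementary slackness, y = 0 for the non-binding constraint.
From A_Bᵀ y = c: 5·y_equipment + 5·y_mulch = 67.5; 2·y_equipment + 3·y_mulch = 35.
Solving: y_equipment = 5.5, y_mulch = 8.
walkways enters the basis when its profit ≥ yᵀa₃ = 5.5·5 + 8·2 = 43.5.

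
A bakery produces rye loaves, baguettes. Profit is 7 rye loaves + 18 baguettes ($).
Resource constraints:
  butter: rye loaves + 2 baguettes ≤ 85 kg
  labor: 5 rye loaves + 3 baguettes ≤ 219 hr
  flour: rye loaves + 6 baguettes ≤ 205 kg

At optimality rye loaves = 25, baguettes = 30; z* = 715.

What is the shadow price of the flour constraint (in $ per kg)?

1

At the optimum: butter uses 85 of 85 (binding); labor uses 215 of 219 (slack = 4); flour uses 205 of 205 (binding).
By complementary slackness, y = 0 for the non-binding constraint.
The binding rows give the dual system: 1·y_butter + 1·y_flour = 7 and 2·y_butter + 6·y_flour = 18.
Solving: y_butter = 6, y_flour = 1.
Shadow price of flour = 1.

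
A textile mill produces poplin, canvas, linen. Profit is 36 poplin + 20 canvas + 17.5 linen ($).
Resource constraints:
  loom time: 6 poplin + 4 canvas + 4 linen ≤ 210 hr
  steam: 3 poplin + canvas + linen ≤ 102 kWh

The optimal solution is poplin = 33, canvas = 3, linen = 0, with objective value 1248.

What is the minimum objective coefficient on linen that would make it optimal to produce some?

Check each constraint at x*: loom time 210/210 (tight); steam 102/102 (tight).
From A_Bᵀ y = c: 6·y_loom time + 3·y_steam = 36; 4·y_loom time + 1·y_steam = 20.
Solving: y_loom time = 4, y_steam = 4.
linen enters the basis when its profit ≥ yᵀa₃ = 4·4 + 4·1 = 20.

20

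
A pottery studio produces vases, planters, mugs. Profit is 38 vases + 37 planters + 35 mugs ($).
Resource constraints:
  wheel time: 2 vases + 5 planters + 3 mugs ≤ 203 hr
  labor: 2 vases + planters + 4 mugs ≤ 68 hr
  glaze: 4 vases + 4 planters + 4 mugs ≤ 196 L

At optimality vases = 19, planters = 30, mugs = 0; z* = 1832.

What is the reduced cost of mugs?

At the optimum: wheel time uses 188 of 203 (slack = 15); labor uses 68 of 68 (binding); glaze uses 196 of 196 (binding).
Slack constraints have shadow price 0 (complementary slackness).
Dual feasibility on the basic columns requires 2·y_labor + 4·y_glaze = 38, 1·y_labor + 4·y_glaze = 37.
→ y_labor = 1 and y_glaze = 9.
Reduced cost of mugs: c₃ − yᵀa₃ = 35 − (1·4 + 9·4) = 35 − 40 = -5.

-5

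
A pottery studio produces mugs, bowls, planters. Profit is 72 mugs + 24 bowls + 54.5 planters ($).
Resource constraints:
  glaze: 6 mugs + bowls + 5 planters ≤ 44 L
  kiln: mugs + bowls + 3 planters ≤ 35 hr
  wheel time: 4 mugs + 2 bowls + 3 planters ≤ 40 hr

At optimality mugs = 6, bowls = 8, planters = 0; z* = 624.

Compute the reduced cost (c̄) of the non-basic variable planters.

Binding: glaze and wheel time. Non-binding: kiln (21 unused).
By complementary slackness, y = 0 for the non-binding constraint.
From A_Bᵀ y = c: 6·y_glaze + 4·y_wheel time = 72; 1·y_glaze + 2·y_wheel time = 24.
This yields shadow prices y_glaze = 6, y_wheel time = 9.
Reduced cost of planters: c₃ − yᵀa₃ = 54.5 − (6·5 + 9·3) = 54.5 − 57 = -2.5.

-2.5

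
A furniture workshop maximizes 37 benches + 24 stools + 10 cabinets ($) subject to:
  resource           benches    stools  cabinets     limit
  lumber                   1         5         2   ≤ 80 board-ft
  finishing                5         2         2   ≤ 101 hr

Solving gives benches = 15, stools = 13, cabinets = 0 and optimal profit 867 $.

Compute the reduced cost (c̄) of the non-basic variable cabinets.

At the optimum: lumber uses 80 of 80 (binding); finishing uses 101 of 101 (binding).
From A_Bᵀ y = c: 1·y_lumber + 5·y_finishing = 37; 5·y_lumber + 2·y_finishing = 24.
→ y_lumber = 2 and y_finishing = 7.
Reduced cost of cabinets: c₃ − yᵀa₃ = 10 − (2·2 + 7·2) = 10 − 18 = -8.

-8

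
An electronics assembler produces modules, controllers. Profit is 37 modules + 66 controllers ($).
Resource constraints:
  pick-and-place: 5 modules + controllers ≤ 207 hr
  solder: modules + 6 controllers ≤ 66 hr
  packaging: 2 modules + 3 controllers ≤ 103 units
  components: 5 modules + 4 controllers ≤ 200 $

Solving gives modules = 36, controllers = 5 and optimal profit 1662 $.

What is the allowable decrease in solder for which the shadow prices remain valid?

26

Binding constraints: solder, components. The basis is B = [[1,6],[5,4]] with det -26.
Per unit decrease in solder, x* moves by d = (0.1538, -0.1923).
The basis stays optimal until controllers reaches 0; allowable decrease = 26 hr.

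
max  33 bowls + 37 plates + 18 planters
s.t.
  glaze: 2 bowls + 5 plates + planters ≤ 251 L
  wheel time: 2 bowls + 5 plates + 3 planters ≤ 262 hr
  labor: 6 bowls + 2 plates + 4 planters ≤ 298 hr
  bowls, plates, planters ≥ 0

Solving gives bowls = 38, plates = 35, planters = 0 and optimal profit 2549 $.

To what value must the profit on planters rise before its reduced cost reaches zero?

20

Binding: glaze and labor. Non-binding: wheel time (11 unused).
Since wheel time is not tight, its dual is 0.
Dual feasibility on the basic columns requires 2·y_glaze + 6·y_labor = 33, 5·y_glaze + 2·y_labor = 37.
This yields shadow prices y_glaze = 6, y_labor = 3.5.
planters enters the basis when its profit ≥ yᵀa₃ = 6·1 + 3.5·4 = 20.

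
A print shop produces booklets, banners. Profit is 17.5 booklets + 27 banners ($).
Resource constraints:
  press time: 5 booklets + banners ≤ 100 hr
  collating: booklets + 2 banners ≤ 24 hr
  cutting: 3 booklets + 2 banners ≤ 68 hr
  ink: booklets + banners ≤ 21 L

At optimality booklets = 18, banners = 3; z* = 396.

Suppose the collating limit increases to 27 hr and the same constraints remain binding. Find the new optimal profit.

Binding: collating and ink. Non-binding: press time (7 unused), cutting (8 unused).
By complementary slackness, y = 0 for the non-binding constraints.
The binding rows give the dual system: 1·y_collating + 1·y_ink = 17.5 and 2·y_collating + 1·y_ink = 27.
This yields shadow prices y_collating = 9.5, y_ink = 8.
Δz = y_collating·Δb = 9.5 × (3) = 28.5, so new z* = 396 + 28.5 = 424.5.

424.5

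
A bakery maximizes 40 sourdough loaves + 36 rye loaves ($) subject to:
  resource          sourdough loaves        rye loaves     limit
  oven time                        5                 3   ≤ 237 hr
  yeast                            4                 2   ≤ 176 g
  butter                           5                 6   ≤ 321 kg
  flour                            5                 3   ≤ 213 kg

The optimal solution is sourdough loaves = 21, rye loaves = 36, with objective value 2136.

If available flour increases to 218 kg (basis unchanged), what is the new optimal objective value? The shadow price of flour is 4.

2156

Δb = 5, so new z* = 2136 + (4)·(5) = 2136 + 20 = 2156.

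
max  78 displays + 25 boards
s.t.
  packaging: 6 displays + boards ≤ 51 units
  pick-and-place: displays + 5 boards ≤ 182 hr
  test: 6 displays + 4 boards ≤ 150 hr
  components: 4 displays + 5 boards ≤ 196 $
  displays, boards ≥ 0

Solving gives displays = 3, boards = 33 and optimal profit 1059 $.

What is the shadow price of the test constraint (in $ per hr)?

At the optimum: packaging uses 51 of 51 (binding); pick-and-place uses 168 of 182 (slack = 14); test uses 150 of 150 (binding); components uses 177 of 196 (slack = 19).
Slack constraints have shadow price 0 (complementary slackness).
Dual feasibility on the basic columns requires 6·y_packaging + 6·y_test = 78, 1·y_packaging + 4·y_test = 25.
This yields shadow prices y_packaging = 9, y_test = 4.
Shadow price of test = 4.

4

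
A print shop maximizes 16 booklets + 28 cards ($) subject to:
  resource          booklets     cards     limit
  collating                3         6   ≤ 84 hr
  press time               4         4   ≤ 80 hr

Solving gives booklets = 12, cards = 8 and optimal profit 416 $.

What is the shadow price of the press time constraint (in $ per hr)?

1

Check each constraint at x*: collating 84/84 (tight); press time 80/80 (tight).
From A_Bᵀ y = c: 3·y_collating + 4·y_press time = 16; 6·y_collating + 4·y_press time = 28.
This yields shadow prices y_collating = 4, y_press time = 1.
Shadow price of press time = 1.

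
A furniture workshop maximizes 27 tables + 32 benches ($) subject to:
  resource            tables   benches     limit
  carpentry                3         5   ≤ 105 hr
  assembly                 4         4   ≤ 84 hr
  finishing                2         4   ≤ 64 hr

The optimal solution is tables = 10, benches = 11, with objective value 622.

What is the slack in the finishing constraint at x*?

0

finishing used = 2·10 + 4·11 = 64; slack = 64 − 64 = 0.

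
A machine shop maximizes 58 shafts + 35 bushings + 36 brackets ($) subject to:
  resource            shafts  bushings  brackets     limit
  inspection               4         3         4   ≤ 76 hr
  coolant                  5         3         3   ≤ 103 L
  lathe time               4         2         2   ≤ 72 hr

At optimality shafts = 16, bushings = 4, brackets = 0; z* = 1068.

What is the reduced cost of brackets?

At the optimum: inspection uses 76 of 76 (binding); coolant uses 92 of 103 (slack = 11); lathe time uses 72 of 72 (binding).
Since coolant is not tight, its dual is 0.
The binding rows give the dual system: 4·y_inspection + 4·y_lathe time = 58 and 3·y_inspection + 2·y_lathe time = 35.
This yields shadow prices y_inspection = 6, y_lathe time = 8.5.
Reduced cost of brackets: c₃ − yᵀa₃ = 36 − (6·4 + 8.5·2) = 36 − 41 = -5.

-5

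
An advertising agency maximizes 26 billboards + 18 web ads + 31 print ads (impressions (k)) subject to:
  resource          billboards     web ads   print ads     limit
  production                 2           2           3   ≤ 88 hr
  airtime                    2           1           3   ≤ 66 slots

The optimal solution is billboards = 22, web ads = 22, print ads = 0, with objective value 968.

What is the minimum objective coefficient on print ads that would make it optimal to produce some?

39

At the optimum: production uses 88 of 88 (binding); airtime uses 66 of 66 (binding).
Dual feasibility on the basic columns requires 2·y_production + 2·y_airtime = 26, 2·y_production + 1·y_airtime = 18.
→ y_production = 5 and y_airtime = 8.
print ads enters the basis when its profit ≥ yᵀa₃ = 5·3 + 8·3 = 39.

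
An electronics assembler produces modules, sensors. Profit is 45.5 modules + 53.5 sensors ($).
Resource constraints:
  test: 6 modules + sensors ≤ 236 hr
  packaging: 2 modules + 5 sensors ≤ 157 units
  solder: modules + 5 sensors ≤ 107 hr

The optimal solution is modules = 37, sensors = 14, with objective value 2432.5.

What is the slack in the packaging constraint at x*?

packaging used = 2·37 + 5·14 = 144; slack = 157 − 144 = 13.

13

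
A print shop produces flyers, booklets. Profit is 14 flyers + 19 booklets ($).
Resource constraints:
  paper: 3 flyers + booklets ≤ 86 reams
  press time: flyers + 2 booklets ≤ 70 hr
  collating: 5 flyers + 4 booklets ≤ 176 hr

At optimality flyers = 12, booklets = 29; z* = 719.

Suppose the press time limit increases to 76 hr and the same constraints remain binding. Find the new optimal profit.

758

At the optimum: paper uses 65 of 86 (slack = 21); press time uses 70 of 70 (binding); collating uses 176 of 176 (binding).
Since paper is not tight, its dual is 0.
The binding rows give the dual system: 1·y_press time + 5·y_collating = 14 and 2·y_press time + 4·y_collating = 19.
This yields shadow prices y_press time = 6.5, y_collating = 1.5.
Δz = y_press time·Δb = 6.5 × (6) = 39, so new z* = 719 + 39 = 758.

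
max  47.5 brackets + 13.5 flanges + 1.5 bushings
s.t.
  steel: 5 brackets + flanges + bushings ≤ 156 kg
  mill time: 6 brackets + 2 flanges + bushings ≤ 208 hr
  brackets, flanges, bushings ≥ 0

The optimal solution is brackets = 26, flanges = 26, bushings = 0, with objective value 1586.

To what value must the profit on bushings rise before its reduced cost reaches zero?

8.5

Both steel and mill time are binding at x*.
From A_Bᵀ y = c: 5·y_steel + 6·y_mill time = 47.5; 1·y_steel + 2·y_mill time = 13.5.
This yields shadow prices y_steel = 3.5, y_mill time = 5.
bushings enters the basis when its profit ≥ yᵀa₃ = 3.5·1 + 5·1 = 8.5.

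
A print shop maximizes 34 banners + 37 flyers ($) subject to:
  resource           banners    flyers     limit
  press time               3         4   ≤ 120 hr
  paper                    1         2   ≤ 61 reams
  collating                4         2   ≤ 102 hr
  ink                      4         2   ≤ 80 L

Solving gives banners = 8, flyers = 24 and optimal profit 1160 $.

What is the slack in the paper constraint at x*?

5

paper used = 1·8 + 2·24 = 56; slack = 61 − 56 = 5.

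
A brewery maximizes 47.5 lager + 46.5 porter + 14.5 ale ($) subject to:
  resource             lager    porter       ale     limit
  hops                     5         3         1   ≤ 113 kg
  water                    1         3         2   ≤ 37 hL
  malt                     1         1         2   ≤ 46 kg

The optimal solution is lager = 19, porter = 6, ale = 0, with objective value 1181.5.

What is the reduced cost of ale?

Binding: hops and water. Non-binding: malt (21 unused).
By complementary slackness, y = 0 for the non-binding constraint.
From A_Bᵀ y = c: 5·y_hops + 1·y_water = 47.5; 3·y_hops + 3·y_water = 46.5.
Solving: y_hops = 8, y_water = 7.5.
Reduced cost of ale: c₃ − yᵀa₃ = 14.5 − (8·1 + 7.5·2) = 14.5 − 23 = -8.5.

-8.5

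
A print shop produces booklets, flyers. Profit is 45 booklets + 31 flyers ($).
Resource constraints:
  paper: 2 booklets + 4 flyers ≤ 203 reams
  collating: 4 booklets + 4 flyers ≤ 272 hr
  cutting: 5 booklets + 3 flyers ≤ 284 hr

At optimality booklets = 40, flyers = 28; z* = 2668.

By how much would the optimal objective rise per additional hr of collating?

2.5

Binding: collating and cutting. Non-binding: paper (11 unused).
By complementary slackness, y = 0 for the non-binding constraint.
The binding rows give the dual system: 4·y_collating + 5·y_cutting = 45 and 4·y_collating + 3·y_cutting = 31.
This yields shadow prices y_collating = 2.5, y_cutting = 7.
Shadow price of collating = 2.5.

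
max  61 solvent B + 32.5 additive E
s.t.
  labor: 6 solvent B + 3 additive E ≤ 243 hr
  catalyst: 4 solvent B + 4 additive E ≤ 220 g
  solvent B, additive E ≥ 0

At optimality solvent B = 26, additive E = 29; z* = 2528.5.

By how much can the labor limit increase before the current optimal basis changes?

87

Binding constraints: labor, catalyst. The basis is B = [[6,3],[4,4]] with det 12.
Per unit increase in labor, x* moves by d = (0.3333, -0.3333).
The basis stays optimal until additive E reaches 0; allowable increase = 87 hr.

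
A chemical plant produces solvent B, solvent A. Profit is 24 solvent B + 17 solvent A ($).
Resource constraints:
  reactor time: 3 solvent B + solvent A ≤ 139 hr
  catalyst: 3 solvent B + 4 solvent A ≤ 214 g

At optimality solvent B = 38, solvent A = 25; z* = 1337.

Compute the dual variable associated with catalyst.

At the optimum: reactor time uses 139 of 139 (binding); catalyst uses 214 of 214 (binding).
From A_Bᵀ y = c: 3·y_reactor time + 3·y_catalyst = 24; 1·y_reactor time + 4·y_catalyst = 17.
→ y_reactor time = 5 and y_catalyst = 3.
Shadow price of catalyst = 3.

3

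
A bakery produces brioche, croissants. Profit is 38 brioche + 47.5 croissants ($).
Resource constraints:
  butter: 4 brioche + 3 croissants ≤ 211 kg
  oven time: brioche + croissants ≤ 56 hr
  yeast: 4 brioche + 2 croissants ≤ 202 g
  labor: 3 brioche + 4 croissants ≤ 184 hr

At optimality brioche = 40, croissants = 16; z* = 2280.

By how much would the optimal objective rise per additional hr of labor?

At the optimum: butter uses 208 of 211 (slack = 3); oven time uses 56 of 56 (binding); yeast uses 192 of 202 (slack = 10); labor uses 184 of 184 (binding).
Slack constraints have shadow price 0 (complementary slackness).
From A_Bᵀ y = c: 1·y_oven time + 3·y_labor = 38; 1·y_oven time + 4·y_labor = 47.5.
→ y_oven time = 9.5 and y_labor = 9.5.
Shadow price of labor = 9.5.

9.5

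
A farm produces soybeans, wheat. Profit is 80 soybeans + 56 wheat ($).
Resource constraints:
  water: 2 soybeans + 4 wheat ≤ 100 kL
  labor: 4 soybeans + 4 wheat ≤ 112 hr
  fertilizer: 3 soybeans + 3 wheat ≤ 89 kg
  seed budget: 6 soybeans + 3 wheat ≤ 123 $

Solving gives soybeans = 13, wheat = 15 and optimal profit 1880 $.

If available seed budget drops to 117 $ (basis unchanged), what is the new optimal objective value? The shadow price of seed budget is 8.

1832

Δb = -6, so new z* = 1880 + (8)·(-6) = 1880 − 48 = 1832.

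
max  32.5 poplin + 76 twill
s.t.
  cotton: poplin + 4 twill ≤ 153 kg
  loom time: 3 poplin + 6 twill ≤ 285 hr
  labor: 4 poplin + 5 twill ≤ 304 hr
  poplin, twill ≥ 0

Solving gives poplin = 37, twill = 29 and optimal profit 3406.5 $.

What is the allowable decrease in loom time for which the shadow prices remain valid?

55.5

Binding constraints: cotton, loom time. The basis is B = [[1,4],[3,6]] with det -6.
Per unit decrease in loom time, x* moves by d = (-0.6667, 0.1667).
The basis stays optimal until poplin reaches 0; allowable decrease = 55.5 hr.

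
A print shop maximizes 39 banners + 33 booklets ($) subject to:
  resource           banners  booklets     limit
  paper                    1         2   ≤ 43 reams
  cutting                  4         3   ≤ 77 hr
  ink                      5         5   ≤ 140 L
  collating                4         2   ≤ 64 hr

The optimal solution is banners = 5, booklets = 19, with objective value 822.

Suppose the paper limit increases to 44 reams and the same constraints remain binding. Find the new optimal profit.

825

Check each constraint at x*: paper 43/43 (tight); cutting 77/77 (tight); ink 120/140 (slack 20); collating 58/64 (slack 6).
By complementary slackness, y = 0 for the non-binding constraints.
The binding rows give the dual system: 1·y_paper + 4·y_cutting = 39 and 2·y_paper + 3·y_cutting = 33.
Solving: y_paper = 3, y_cutting = 9.
Δz = y_paper·Δb = 3 × (1) = 3, so new z* = 822 + 3 = 825.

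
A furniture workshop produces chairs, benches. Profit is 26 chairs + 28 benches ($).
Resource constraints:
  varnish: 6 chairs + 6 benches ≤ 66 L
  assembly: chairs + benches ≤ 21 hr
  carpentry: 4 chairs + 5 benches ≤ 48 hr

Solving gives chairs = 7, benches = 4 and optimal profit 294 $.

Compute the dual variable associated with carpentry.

2

Binding: varnish and carpentry. Non-binding: assembly (10 unused).
By complementary slackness, y = 0 for the non-binding constraint.
Dual feasibility on the basic columns requires 6·y_varnish + 4·y_carpentry = 26, 6·y_varnish + 5·y_carpentry = 28.
This yields shadow prices y_varnish = 3, y_carpentry = 2.
Shadow price of carpentry = 2.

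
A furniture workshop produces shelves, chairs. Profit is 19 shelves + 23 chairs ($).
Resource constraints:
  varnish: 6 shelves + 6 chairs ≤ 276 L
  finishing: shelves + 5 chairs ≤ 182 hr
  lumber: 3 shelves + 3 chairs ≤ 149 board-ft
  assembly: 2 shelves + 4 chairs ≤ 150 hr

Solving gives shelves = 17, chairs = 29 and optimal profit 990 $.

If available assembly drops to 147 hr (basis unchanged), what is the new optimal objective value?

At the optimum: varnish uses 276 of 276 (binding); finishing uses 162 of 182 (slack = 20); lumber uses 138 of 149 (slack = 11); assembly uses 150 of 150 (binding).
Since finishing, lumber are not tight, their duals are 0.
Dual feasibility on the basic columns requires 6·y_varnish + 2·y_assembly = 19, 6·y_varnish + 4·y_assembly = 23.
Solving: y_varnish = 2.5, y_assembly = 2.
Δz = y_assembly·Δb = 2 × (-3) = -6, so new z* = 990 − 6 = 984.

984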